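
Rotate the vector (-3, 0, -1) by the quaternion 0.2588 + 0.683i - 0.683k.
(0.732, 1.414, 2.732)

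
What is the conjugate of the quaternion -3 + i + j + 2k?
-3 - i - j - 2k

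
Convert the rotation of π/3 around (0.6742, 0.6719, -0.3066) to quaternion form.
0.866 + 0.3371i + 0.336j - 0.1533k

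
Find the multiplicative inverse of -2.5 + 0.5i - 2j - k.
-0.2174 - 0.0435i + 0.1739j + 0.087k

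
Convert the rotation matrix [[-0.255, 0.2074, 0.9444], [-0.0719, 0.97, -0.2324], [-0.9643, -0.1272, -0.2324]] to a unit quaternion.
0.6088 + 0.0432i + 0.7838j - 0.1147k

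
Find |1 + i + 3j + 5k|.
6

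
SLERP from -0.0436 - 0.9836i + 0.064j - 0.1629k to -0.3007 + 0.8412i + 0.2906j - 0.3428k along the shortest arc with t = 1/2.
0.1378 - 0.9782i - 0.1215j + 0.0964k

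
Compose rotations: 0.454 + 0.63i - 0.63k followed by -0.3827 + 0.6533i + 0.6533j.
-0.5853 - 0.3561i + 0.7082j - 0.1705k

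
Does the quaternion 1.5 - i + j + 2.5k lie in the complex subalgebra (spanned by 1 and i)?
No. The quaternion 1.5 - i + j + 2.5k has j-coefficient y = 1 and k-coefficient z = 2.5, not both zero, so it does not lie in the complex subalgebra spanned by 1 and i.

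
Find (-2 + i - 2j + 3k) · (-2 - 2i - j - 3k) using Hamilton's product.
13 + 11i + 3j - 5k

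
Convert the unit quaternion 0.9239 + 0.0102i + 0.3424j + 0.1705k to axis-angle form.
axis = (0.0267, 0.8948, 0.4456), θ = π/4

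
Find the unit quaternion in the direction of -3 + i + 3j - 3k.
-0.5669 + 0.189i + 0.5669j - 0.5669k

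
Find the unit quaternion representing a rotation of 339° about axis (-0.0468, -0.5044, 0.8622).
-0.9833 - 0.0085i - 0.0919j + 0.1571k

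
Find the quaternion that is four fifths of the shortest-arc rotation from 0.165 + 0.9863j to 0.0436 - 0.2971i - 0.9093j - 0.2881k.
-0.0011 + 0.2409i + 0.942j + 0.2337k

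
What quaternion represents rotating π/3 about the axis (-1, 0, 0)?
0.866 - 0.5i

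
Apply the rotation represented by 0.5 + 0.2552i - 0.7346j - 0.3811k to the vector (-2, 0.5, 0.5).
(0.278, 1.954, -0.777)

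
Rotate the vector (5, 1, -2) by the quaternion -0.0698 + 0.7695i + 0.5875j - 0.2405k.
(2.745, 4.739, -0.081)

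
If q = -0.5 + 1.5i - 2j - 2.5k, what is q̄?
-0.5 - 1.5i + 2j + 2.5k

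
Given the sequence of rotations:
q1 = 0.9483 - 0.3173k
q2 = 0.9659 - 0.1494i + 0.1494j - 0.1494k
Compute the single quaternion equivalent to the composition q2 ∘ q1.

q2 · q1 = 0.8686 - 0.1891i + 0.0943j - 0.4482k
0.8686 - 0.1891i + 0.0943j - 0.4482k


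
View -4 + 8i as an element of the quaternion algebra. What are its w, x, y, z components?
-4 + 8i + 0j + 0k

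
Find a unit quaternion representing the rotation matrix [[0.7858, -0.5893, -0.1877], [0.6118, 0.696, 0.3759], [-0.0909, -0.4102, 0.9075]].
0.9205 - 0.2135i - 0.0263j + 0.3262k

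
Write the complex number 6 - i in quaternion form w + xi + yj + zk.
6 - i + 0j + 0k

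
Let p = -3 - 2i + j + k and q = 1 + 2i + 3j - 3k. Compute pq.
1 - 14i - 12j + 2k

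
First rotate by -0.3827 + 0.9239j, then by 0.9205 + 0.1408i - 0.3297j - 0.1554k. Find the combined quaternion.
-0.0477 + 0.0897i + 0.9766j + 0.1896k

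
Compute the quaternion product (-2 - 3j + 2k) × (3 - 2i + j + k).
-5 - i - 15j - 2k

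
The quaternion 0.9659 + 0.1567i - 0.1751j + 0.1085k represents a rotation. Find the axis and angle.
axis = (0.6054, -0.6765, 0.4192), θ = π/6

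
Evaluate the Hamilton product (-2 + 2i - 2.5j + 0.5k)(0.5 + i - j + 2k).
-6.5 - 5.5i - 2.75j - 3.25k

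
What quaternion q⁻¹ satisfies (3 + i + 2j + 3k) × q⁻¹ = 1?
0.1304 - 0.0435i - 0.087j - 0.1304k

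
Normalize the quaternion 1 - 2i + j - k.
0.378 - 0.7559i + 0.378j - 0.378k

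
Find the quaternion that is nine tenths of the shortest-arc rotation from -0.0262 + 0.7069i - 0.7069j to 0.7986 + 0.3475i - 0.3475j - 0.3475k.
0.7448 + 0.4119i - 0.4119j - 0.3255k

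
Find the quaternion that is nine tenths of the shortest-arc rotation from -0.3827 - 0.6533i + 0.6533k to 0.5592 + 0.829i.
-0.5534 - 0.8298i + 0.0712k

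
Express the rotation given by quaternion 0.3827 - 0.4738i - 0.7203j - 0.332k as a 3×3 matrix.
[[-0.2581, 0.9367, -0.2367], [0.4284, 0.3306, 0.8409], [0.8659, 0.1156, -0.4866]]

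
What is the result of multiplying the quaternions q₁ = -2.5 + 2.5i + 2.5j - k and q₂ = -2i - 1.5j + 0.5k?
9.25 + 4.75i + 4.5j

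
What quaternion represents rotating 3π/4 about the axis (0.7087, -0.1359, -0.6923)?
0.3827 + 0.6548i - 0.1256j - 0.6396k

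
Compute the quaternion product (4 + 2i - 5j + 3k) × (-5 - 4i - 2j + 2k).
-28 - 30i + j - 31k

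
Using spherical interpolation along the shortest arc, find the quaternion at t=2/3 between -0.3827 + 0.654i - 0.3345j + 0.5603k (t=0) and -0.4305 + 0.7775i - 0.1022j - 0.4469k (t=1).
-0.4768 + 0.8462i - 0.2111j - 0.1103k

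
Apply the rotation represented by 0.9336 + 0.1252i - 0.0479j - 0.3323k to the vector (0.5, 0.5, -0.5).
(0.778, 0.159, -0.346)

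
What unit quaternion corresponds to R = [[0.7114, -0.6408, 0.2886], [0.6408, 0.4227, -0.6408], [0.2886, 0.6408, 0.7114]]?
0.8434 + 0.3799i + 0.3799k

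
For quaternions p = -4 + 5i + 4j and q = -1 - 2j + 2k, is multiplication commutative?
No: pq = 12 + 3i - 6j - 18k ≠ 12 - 13i + 14j + 2k = qp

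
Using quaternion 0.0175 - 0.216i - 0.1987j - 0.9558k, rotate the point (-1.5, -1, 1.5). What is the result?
(1.849, 1.423, 0.24)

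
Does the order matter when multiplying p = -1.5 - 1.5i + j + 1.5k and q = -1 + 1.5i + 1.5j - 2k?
Yes: pq = 5.25 - 5i - 4j - 2.25k ≠ 5.25 + 3.5i - 2.5j + 5.25k = qp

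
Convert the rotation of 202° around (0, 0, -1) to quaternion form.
-0.1908 - 0.9816k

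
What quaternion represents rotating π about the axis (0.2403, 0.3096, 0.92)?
0.2403i + 0.3096j + 0.92k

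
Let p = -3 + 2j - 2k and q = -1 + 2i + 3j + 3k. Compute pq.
3 + 6i - 15j - 11k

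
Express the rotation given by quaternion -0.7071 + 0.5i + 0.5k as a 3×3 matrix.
[[0.5, 0.7071, 0.5], [-0.7071, 0, 0.7071], [0.5, -0.7071, 0.5]]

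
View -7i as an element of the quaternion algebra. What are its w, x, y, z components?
0 - 7i + 0j + 0k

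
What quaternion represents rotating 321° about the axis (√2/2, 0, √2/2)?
-0.9426 + 0.236i + 0.236k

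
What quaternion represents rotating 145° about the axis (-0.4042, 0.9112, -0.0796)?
0.3007 - 0.3855i + 0.869j - 0.0759k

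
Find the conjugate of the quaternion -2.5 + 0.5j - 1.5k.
-2.5 - 0.5j + 1.5k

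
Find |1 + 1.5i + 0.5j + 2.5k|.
3.122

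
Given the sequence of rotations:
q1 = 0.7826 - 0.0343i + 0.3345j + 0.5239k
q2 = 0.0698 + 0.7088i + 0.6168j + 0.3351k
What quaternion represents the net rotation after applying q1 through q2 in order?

q2 · q1 = -0.3029 + 0.7634i + 0.1232j + 0.5571k
-0.3029 + 0.7634i + 0.1232j + 0.5571k


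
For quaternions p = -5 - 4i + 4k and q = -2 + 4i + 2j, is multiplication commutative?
No: pq = 26 - 20i + 6j - 16k ≠ 26 - 4i - 26j = qp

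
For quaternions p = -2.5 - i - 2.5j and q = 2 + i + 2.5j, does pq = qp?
Yes: pq = qp = 2.25 - 4.5i - 11.25j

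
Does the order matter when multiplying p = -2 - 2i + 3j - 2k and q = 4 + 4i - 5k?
Yes: pq = -10 - 31i - 6j - 10k ≠ -10 - i + 30j + 14k = qp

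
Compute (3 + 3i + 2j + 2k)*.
3 - 3i - 2j - 2k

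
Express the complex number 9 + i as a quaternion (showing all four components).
9 + i + 0j + 0k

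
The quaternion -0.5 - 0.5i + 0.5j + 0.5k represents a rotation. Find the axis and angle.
axis = (-√3/3, √3/3, √3/3), θ = 4π/3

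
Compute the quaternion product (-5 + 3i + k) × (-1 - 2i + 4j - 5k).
16 + 3i - 7j + 36k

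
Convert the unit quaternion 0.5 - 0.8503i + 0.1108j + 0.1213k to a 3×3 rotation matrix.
[[0.946, -0.3097, -0.0955], [-0.0671, -0.4754, 0.8772], [-0.3171, -0.8234, -0.4706]]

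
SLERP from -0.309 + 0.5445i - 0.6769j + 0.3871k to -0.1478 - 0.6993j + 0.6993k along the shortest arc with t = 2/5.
-0.2573 + 0.3426i - 0.7235j + 0.5412k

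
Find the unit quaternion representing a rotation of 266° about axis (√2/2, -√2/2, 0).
-0.682 + 0.5171i - 0.5171j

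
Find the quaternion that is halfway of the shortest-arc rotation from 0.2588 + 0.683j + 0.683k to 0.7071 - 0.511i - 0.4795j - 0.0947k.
-0.2883 + 0.3286i + 0.7475j + 0.5001k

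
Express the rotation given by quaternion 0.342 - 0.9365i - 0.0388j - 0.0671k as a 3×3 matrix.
[[0.988, 0.1186, 0.0991], [0.0268, -0.7631, 0.6458], [0.1522, -0.6354, -0.7571]]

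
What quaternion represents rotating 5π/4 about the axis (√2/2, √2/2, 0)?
-0.3827 + 0.6533i + 0.6533j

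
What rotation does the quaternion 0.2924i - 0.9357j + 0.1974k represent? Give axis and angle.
axis = (0.2924, -0.9357, 0.1974), θ = π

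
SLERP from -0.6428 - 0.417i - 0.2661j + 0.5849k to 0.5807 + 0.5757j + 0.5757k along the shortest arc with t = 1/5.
-0.7458 - 0.3793i - 0.4018j + 0.3722k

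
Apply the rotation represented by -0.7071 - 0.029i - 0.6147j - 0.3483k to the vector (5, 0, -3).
(-2.66, 1.48, -4.973)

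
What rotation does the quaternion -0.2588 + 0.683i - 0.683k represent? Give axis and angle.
axis = (√2/2, 0, -√2/2), θ = 7π/6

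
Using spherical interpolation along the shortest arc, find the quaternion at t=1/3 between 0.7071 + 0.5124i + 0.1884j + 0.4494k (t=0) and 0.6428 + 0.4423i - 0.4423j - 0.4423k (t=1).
0.8032 + 0.5724i - 0.0384j + 0.1605k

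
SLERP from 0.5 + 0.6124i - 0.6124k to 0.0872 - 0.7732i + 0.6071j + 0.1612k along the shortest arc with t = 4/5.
0.0441 + 0.8057i - 0.5185j - 0.283k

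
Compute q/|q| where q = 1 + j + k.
0.5774 + 0.5774j + 0.5774k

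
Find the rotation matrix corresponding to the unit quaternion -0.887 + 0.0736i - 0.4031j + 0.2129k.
[[0.5844, 0.3183, 0.7464], [-0.437, 0.8985, -0.0411], [-0.6838, -0.3022, 0.6642]]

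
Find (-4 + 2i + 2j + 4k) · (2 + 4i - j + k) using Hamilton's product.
-18 - 6i + 22j - 6k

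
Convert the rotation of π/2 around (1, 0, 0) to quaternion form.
0.7071 + 0.7071i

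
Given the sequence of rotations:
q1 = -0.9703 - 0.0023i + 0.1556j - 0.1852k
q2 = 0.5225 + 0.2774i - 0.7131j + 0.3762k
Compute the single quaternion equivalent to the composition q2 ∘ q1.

q2 · q1 = -0.3257 - 0.1968i + 0.8237j - 0.4203k
-0.3257 - 0.1968i + 0.8237j - 0.4203k


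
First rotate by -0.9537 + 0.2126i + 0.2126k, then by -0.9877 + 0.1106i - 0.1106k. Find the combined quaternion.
0.942 - 0.3155i - 0.047j - 0.1045k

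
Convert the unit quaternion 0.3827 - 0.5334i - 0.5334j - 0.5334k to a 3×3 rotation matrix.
[[-0.1381, 0.9773, 0.1608], [0.1608, -0.1381, 0.9773], [0.9773, 0.1608, -0.1381]]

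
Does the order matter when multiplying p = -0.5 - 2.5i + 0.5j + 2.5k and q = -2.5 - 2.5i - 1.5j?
Yes: pq = -4.25 + 11.25i - 6.75j - 1.25k ≠ -4.25 + 3.75i + 5.75j - 11.25k = qp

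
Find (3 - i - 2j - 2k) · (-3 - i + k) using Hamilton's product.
-8 - 2i + 9j + 7k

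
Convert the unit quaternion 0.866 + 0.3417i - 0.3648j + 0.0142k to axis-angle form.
axis = (0.6833, -0.7295, 0.0284), θ = π/3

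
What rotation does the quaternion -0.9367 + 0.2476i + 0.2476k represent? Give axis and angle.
axis = (√2/2, 0, √2/2), θ = 319°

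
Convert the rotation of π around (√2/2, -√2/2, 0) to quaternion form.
0.7071i - 0.7071j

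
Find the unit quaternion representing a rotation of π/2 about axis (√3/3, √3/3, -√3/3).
0.7071 + 0.4082i + 0.4082j - 0.4082k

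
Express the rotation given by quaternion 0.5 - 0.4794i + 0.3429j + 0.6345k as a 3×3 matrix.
[[-0.0403, -0.9633, -0.2655], [0.3057, -0.2648, 0.9145], [-0.9513, -0.0443, 0.3052]]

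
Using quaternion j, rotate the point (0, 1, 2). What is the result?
(0, 1, -2)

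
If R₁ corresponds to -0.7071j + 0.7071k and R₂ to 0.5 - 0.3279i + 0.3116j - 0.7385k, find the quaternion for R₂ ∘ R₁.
0.7425 - 0.3019i - 0.1217j + 0.5854k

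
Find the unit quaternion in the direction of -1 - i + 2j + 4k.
-0.2132 - 0.2132i + 0.4264j + 0.8528k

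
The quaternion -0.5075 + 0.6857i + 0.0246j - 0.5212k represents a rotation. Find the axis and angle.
axis = (0.7958, 0.0285, -0.6049), θ = 241°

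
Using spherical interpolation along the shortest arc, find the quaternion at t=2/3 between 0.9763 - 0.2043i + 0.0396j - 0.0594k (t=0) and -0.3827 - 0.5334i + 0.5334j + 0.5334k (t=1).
0.726 + 0.3322i - 0.4038j - 0.4467k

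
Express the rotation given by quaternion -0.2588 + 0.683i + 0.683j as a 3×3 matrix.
[[0.067, 0.933, -0.3535], [0.933, 0.067, 0.3535], [0.3535, -0.3535, -0.866]]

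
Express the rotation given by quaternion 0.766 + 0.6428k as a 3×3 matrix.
[[0.1736, -0.9848, 0], [0.9848, 0.1736, 0], [0, 0, 1]]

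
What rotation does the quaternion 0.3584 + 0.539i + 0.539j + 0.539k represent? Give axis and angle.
axis = (√3/3, √3/3, √3/3), θ = 138°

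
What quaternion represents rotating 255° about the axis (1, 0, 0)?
-0.6088 + 0.7934i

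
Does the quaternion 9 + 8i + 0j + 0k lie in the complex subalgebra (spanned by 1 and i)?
Yes. The quaternion 9 + 8i has j- and k-coefficients y = z = 0, so it lies in the complex subalgebra spanned by 1 and i.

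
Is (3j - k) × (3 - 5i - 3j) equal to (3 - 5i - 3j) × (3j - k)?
No: pq = 9 - 3i + 14j + 12k ≠ 9 + 3i + 4j - 18k = qp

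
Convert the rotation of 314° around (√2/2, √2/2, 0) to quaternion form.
-0.9205 + 0.2763i + 0.2763j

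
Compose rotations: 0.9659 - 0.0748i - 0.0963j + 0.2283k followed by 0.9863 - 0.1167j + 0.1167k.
0.9148 - 0.0892i - 0.2164j + 0.3292k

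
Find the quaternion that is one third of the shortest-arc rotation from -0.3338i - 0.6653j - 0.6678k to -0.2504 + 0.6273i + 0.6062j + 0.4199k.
0.0862 - 0.4431i - 0.6614j - 0.599k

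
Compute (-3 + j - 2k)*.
-3 - j + 2k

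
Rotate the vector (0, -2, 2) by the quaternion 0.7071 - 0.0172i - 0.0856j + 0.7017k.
(1.688, -0.221, 2.258)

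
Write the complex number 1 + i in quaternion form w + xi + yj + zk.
1 + i + 0j + 0k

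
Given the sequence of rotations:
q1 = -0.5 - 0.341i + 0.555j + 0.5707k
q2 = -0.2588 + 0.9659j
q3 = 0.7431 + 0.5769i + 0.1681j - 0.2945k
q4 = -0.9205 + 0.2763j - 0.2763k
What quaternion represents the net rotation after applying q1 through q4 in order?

q2 · q1 = -0.4067 + 0.6395i - 0.6266j + 0.1817k
q3 · q2 · q1 = -0.5123 + 0.0866i - 0.8271j - 0.2142k
q4 · q3 · q2 · q1 = 0.6409 - 0.3674i + 0.5959j + 0.3148k
0.6409 - 0.3674i + 0.5959j + 0.3148k


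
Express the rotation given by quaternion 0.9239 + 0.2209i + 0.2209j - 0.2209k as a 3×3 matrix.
[[0.8048, 0.5058, 0.3106], [-0.3106, 0.8048, -0.5058], [-0.5058, 0.3106, 0.8048]]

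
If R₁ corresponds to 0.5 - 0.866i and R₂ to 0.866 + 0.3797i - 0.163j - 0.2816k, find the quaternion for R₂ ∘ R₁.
0.7618 - 0.5601i + 0.1624j - 0.282k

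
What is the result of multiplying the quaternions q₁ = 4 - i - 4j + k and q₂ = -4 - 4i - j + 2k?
-26 - 19i + 10j - 11k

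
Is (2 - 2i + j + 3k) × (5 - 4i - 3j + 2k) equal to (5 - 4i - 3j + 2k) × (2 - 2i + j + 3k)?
No: pq = -1 - 7i - 9j + 29k ≠ -1 - 29i + 7j + 9k = qp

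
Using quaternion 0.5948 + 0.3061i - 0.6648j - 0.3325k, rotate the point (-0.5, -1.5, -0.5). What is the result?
(0.567, -0.525, -1.467)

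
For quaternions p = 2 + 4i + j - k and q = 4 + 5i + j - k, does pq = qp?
No: pq = -14 + 26i + 5j - 7k ≠ -14 + 26i + 7j - 5k = qp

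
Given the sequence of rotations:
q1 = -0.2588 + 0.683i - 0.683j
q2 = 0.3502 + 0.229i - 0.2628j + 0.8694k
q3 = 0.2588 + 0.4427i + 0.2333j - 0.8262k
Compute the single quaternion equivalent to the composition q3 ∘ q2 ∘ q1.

q2 · q1 = -0.4265 + 0.7737i + 0.4226j - 0.2019k
q3 · q2 · q1 = -0.7183 + 0.3135i - 0.54j + 0.3067k
-0.7183 + 0.3135i - 0.54j + 0.3067k


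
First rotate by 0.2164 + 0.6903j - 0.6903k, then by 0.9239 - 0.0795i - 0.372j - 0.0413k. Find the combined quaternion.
0.4282 + 0.2681i + 0.5024j - 0.7016k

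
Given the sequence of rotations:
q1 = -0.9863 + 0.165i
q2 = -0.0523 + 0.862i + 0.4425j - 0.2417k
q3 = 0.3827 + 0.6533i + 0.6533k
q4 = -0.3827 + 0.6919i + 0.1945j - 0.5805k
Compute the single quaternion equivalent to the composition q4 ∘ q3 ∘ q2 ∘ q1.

q2 · q1 = -0.0906 - 0.8588i - 0.4763j + 0.1654k
q3 · q2 · q1 = 0.4183 - 0.0767i - 0.8514j - 0.3071k
q4 · q3 · q2 · q1 = -0.1197 - 0.2352i + 0.6642j - 0.6995k
-0.1197 - 0.2352i + 0.6642j - 0.6995k


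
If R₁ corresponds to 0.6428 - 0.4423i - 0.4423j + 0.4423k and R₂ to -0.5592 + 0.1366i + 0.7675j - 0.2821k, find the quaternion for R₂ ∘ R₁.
0.1652 + 0.5498i + 0.805j - 0.1496k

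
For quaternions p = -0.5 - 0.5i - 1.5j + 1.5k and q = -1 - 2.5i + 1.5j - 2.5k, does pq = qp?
No: pq = 5.25 + 3.25i - 4.25j - 4.75k ≠ 5.25 + 0.25i + 5.75j + 4.25k = qp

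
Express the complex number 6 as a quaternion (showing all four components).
6 + 0i + 0j + 0k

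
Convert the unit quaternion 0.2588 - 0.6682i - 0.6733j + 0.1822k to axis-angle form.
axis = (-0.6918, -0.697, 0.1886), θ = 5π/6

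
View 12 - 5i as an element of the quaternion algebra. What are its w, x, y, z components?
12 - 5i + 0j + 0k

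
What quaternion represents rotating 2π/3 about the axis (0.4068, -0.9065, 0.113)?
0.5 + 0.3523i - 0.7851j + 0.0979k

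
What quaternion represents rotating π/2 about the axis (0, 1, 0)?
0.7071 + 0.7071j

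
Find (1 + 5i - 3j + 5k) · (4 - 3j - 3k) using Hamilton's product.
10 + 44i + 2k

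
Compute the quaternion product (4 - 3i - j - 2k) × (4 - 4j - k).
10 - 19i - 23j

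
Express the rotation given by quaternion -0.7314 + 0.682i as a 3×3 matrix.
[[1, 0, 0], [0, 0.0698, 0.9976], [0, -0.9976, 0.0698]]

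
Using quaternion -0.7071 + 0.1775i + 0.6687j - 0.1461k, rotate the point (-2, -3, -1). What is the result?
(0.779, -3.627, -0.491)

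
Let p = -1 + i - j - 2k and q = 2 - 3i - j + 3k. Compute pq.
6 + 2j - 11k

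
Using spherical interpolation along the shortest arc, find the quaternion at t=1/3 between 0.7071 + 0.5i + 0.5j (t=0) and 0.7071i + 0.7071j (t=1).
0.5 + 0.6124i + 0.6124j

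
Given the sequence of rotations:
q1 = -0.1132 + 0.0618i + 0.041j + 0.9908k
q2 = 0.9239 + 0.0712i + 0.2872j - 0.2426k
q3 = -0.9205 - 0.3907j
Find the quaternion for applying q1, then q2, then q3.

q2 · q1 = 0.1196 + 0.3435i - 0.0802j + 0.928k
q3 · q2 · q1 = -0.1414 - 0.6788i + 0.0271j - 0.72k
-0.1414 - 0.6788i + 0.0271j - 0.72k


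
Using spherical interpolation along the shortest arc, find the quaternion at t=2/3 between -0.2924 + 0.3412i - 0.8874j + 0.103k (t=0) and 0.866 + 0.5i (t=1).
-0.8671 - 0.2571i - 0.4238j + 0.0492k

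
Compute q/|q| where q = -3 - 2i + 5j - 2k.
-0.4629 - 0.3086i + 0.7715j - 0.3086k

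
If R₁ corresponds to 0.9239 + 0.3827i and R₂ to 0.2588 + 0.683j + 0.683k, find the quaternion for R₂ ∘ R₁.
0.2391 + 0.099i + 0.8924j + 0.3696k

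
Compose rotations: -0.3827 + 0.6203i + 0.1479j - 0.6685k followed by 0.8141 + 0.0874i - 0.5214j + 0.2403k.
-0.128 + 0.7846i + 0.5274j - 0.2998k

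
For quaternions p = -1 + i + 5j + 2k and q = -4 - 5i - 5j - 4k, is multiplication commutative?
No: pq = 42 - 9i - 21j + 16k ≠ 42 + 11i - 9j - 24k = qp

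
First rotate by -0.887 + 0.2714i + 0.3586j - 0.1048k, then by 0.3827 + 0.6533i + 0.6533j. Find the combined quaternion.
-0.751 - 0.5441i - 0.3738j + 0.0169k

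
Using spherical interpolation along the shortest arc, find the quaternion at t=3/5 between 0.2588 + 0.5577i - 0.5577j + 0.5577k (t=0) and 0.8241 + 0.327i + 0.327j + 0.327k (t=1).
0.7035 + 0.5016i - 0.0437j + 0.5016k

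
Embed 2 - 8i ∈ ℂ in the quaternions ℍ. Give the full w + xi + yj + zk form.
2 - 8i + 0j + 0k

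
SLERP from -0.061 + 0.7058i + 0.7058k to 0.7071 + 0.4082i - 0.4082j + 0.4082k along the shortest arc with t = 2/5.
0.2871 + 0.664i - 0.1894j + 0.664k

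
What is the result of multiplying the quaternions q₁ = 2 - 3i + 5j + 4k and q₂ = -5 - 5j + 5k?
-5 + 60i - 20j + 5k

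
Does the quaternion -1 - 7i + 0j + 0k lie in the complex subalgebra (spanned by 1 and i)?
Yes. The quaternion -1 - 7i has j- and k-coefficients y = z = 0, so it lies in the complex subalgebra spanned by 1 and i.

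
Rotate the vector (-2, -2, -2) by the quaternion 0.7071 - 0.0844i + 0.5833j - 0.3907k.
(-2.718, 0.614, 2.058)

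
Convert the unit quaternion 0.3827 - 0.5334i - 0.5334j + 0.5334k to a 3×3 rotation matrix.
[[-0.1381, 0.1608, -0.9773], [0.9773, -0.1381, -0.1608], [-0.1608, -0.9773, -0.1381]]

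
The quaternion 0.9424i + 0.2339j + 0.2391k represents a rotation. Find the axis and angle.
axis = (0.9424, 0.2339, 0.2391), θ = π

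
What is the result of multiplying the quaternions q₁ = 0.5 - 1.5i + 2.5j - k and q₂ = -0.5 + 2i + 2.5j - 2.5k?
-6 - 2i - 5.75j - 9.5k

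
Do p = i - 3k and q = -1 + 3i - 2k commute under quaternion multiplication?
No: pq = -9 - i - 7j + 3k ≠ -9 - i + 7j + 3k = qp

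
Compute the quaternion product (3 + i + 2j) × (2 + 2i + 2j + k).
10i + 9j + k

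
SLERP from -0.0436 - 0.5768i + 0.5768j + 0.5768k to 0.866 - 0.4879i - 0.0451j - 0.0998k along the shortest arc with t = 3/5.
0.6332 - 0.6824i + 0.2782j + 0.2367k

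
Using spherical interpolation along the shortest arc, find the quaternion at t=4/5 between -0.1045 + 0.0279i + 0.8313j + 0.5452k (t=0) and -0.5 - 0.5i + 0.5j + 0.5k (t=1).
-0.4374 - 0.4084i + 0.5971j + 0.5342k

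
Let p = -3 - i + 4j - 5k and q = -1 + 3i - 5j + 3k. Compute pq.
41 - 21i - j - 11k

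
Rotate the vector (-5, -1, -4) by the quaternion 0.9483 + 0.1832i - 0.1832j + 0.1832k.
(-2.793, -0.609, -5.816)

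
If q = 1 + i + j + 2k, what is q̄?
1 - i - j - 2k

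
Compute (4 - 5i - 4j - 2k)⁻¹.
0.0656 + 0.082i + 0.0656j + 0.0328k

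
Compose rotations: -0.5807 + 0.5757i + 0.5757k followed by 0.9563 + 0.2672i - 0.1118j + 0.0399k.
-0.7321 + 0.331i - 0.0659j + 0.5917k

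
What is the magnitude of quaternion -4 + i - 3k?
√26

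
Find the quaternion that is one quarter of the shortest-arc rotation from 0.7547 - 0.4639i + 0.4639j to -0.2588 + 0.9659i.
0.6728 - 0.6415i + 0.3686j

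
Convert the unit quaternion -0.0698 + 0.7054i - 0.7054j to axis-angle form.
axis = (√2/2, -√2/2, 0), θ = 188°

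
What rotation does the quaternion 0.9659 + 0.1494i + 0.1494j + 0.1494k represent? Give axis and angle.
axis = (√3/3, √3/3, √3/3), θ = π/6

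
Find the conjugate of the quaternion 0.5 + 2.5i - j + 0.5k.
0.5 - 2.5i + j - 0.5k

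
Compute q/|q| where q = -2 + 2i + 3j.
-0.4851 + 0.4851i + 0.7276j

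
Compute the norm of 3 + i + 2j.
√14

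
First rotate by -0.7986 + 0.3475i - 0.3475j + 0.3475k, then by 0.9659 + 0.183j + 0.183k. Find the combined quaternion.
-0.7714 + 0.4628i - 0.4182j + 0.1259k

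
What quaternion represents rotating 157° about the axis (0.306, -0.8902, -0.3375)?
0.1994 + 0.2999i - 0.8723j - 0.3307k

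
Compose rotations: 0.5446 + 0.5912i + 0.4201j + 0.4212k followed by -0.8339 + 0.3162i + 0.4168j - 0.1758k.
-0.7421 - 0.0714i - 0.3604j - 0.5606k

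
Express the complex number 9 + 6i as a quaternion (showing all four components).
9 + 6i + 0j + 0k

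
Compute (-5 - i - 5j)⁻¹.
-0.098 + 0.0196i + 0.098j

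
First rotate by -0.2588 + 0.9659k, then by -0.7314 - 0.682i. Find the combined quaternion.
0.1893 + 0.1765i + 0.6587j - 0.7065k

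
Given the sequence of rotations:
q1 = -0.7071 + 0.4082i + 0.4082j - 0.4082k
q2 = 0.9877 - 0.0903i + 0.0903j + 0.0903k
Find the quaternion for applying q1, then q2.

q2 · q1 = -0.6615 + 0.3933i + 0.3393j - 0.5408k
-0.6615 + 0.3933i + 0.3393j - 0.5408k


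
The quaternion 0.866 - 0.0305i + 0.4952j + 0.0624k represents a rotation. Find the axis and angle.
axis = (-0.061, 0.9903, 0.1248), θ = π/3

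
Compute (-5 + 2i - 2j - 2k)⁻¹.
-0.1351 - 0.0541i + 0.0541j + 0.0541k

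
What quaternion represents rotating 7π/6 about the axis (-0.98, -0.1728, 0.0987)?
-0.2588 - 0.9466i - 0.1669j + 0.0953k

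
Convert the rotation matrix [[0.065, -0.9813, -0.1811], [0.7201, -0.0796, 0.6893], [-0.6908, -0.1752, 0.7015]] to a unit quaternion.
0.6494 - 0.3328i + 0.1962j + 0.655k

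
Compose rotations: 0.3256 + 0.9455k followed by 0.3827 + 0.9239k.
-0.7489 + 0.6627k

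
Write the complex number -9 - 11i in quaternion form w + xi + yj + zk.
-9 - 11i + 0j + 0k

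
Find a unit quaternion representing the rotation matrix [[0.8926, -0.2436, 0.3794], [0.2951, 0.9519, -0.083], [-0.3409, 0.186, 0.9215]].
0.9703 + 0.0693i + 0.1856j + 0.1388k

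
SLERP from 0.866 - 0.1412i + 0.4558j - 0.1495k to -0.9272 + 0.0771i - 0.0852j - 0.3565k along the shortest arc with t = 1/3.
0.9295 - 0.1253i + 0.3463j + 0.0228k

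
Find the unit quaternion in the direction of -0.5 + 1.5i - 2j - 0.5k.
-0.1925 + 0.5774i - 0.7698j - 0.1925k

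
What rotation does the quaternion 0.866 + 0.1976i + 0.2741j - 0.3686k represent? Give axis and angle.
axis = (0.3952, 0.5482, -0.7371), θ = π/3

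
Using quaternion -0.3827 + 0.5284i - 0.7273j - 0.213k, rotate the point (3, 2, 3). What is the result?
(-1.315, 1.028, -4.384)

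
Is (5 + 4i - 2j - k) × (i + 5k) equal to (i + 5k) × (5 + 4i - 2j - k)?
No: pq = 1 - 5i - 21j + 27k ≠ 1 + 15i + 21j + 23k = qp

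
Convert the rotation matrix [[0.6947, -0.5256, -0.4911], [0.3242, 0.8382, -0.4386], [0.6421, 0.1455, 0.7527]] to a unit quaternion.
0.9063 + 0.1611i - 0.3126j + 0.2344k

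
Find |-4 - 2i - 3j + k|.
√30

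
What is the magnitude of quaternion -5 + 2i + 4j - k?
√46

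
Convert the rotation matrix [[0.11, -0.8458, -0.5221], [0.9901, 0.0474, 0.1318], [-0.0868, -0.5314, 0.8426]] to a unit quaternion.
0.7071 - 0.2345i - 0.1539j + 0.6491k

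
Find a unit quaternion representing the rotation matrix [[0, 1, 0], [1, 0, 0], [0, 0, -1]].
0.7071i + 0.7071j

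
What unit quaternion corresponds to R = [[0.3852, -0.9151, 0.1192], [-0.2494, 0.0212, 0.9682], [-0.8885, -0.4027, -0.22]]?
0.5446 - 0.6293i + 0.4626j + 0.3056k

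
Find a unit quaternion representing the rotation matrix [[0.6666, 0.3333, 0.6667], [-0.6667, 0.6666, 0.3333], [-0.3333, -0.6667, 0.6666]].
0.866 - 0.2887i + 0.2887j - 0.2887k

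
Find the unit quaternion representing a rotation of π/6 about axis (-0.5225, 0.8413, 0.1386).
0.9659 - 0.1352i + 0.2177j + 0.0359k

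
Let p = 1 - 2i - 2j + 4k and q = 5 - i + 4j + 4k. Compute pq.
-5 - 35i - 2j + 14k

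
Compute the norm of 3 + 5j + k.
√35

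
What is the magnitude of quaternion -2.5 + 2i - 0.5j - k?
3.391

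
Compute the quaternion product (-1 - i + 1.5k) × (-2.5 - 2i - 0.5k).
1.25 + 4.5i - 3.5j - 3.25k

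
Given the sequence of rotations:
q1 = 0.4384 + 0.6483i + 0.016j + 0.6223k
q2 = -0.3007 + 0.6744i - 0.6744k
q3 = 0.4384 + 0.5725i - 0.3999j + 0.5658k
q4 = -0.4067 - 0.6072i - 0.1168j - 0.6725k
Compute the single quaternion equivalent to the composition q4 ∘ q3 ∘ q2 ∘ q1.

q2 · q1 = -0.1494 + 0.1115i - 0.8617j - 0.472k
q3 · q2 · q1 = -0.2069 + 0.6397i + 0.0153j - 0.7402k
q4 · q3 · q2 · q1 = -0.0234 - 0.0378i - 0.8617j + 0.5056k
-0.0234 - 0.0378i - 0.8617j + 0.5056k


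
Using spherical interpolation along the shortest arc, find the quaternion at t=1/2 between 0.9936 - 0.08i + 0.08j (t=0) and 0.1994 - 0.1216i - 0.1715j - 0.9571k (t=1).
0.772 - 0.1305i - 0.0592j - 0.6193k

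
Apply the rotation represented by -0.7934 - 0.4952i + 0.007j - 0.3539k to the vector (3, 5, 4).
(0.763, -0.204, 7.027)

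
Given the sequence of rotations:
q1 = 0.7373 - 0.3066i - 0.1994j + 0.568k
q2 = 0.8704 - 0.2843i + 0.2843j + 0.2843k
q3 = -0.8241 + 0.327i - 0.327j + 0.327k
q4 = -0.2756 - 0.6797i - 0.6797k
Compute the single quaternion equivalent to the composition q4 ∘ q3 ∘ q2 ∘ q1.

q2 · q1 = 0.4498 - 0.2583i + 0.1104j + 0.8479k
q3 · q2 · q1 = -0.5274 + 0.0466i - 0.5998j - 0.6k
q4 · q3 · q2 · q1 = -0.2308 - 0.0621i - 0.2742j + 0.9315k
-0.2308 - 0.0621i - 0.2742j + 0.9315k


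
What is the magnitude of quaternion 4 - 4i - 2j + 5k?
√61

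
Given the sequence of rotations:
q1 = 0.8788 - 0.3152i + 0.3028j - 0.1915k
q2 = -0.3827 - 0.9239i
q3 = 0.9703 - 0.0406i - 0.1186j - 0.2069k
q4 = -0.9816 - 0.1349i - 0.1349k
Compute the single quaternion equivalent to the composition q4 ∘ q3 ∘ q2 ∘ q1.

q2 · q1 = -0.6275 - 0.6913i - 0.2928j - 0.2065k
q3 · q2 · q1 = -0.7144 - 0.6814i - 0.075j - 0.1406k
q4 · q3 · q2 · q1 = 0.5904 + 0.7551i + 0.1466j + 0.2445k
0.5904 + 0.7551i + 0.1466j + 0.2445k


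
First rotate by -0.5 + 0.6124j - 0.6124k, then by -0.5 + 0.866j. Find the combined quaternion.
-0.2803 - 0.5303i - 0.7392j + 0.3062k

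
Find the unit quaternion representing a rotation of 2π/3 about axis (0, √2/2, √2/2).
0.5 + 0.6124j + 0.6124k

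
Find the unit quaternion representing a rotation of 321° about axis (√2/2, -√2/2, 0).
-0.9426 + 0.236i - 0.236j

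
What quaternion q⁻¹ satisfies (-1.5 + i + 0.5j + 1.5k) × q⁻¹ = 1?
-0.2609 - 0.1739i - 0.087j - 0.2609k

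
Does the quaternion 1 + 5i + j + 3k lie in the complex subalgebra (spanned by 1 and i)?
No. The quaternion 1 + 5i + j + 3k has j-coefficient y = 1 and k-coefficient z = 3, not both zero, so it does not lie in the complex subalgebra spanned by 1 and i.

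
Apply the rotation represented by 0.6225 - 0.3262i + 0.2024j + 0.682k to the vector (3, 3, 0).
(-2.98, 1.722, -2.481)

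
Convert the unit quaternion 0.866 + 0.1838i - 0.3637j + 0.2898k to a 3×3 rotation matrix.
[[0.5675, -0.6356, -0.5234], [0.3682, 0.7645, -0.5291], [0.7365, 0.1075, 0.6679]]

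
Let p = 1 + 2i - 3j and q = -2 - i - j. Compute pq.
-3 - 5i + 5j - 5k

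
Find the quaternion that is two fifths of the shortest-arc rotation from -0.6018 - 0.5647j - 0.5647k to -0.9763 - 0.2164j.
-0.8124 - 0.4568j - 0.3623k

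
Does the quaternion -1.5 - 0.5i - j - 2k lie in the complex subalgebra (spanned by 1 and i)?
No. The quaternion -1.5 - 0.5i - j - 2k has j-coefficient y = -1 and k-coefficient z = -2, not both zero, so it does not lie in the complex subalgebra spanned by 1 and i.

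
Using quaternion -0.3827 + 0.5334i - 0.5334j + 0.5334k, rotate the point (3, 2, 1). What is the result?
(0.242, -3.369, -1.61)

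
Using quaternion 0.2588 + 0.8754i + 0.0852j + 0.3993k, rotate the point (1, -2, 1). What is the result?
(1.525, 1.674, -0.934)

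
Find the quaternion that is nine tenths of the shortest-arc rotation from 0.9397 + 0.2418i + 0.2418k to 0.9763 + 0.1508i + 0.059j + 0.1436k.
0.9736 + 0.1601i + 0.0531j + 0.1536k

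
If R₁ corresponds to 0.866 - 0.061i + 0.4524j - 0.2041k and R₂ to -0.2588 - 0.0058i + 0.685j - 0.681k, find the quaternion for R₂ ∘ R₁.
-0.6734 + 0.179i + 0.5165j - 0.4978k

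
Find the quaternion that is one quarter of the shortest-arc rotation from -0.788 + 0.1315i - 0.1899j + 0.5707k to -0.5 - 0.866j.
-0.782 + 0.1062i - 0.4061j + 0.4607k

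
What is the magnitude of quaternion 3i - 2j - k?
√14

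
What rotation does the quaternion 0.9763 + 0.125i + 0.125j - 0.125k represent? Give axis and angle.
axis = (√3/3, √3/3, -√3/3), θ = 25°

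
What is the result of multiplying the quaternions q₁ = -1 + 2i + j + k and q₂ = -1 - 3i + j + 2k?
4 + 2i - 9j + 2k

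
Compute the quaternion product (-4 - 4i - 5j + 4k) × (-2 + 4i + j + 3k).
17 - 27i + 34j - 4k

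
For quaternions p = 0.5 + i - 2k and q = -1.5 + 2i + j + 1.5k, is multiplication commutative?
No: pq = 0.25 + 1.5i - 5j + 4.75k ≠ 0.25 - 2.5i + 6j + 2.75k = qp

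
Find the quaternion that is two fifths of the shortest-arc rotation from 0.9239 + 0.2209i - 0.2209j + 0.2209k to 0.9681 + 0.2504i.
0.9532 + 0.2356i - 0.134j + 0.134k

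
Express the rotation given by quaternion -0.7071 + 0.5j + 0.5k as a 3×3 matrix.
[[0, 0.7071, -0.7071], [-0.7071, 0.5, 0.5], [0.7071, 0.5, 0.5]]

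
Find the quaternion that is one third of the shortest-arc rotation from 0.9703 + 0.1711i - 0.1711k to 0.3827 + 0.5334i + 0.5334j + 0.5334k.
0.9042 + 0.3534i + 0.222j + 0.0906k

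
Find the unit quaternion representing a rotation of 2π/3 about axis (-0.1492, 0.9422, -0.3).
0.5 - 0.1292i + 0.816j - 0.2598k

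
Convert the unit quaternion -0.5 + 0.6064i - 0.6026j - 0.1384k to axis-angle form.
axis = (0.7002, -0.6958, -0.1598), θ = 4π/3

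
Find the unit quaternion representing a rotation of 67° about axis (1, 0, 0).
0.8339 + 0.5519i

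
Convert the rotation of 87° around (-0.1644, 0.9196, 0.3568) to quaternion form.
0.7254 - 0.1132i + 0.633j + 0.2456k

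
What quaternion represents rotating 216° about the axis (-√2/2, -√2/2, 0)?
-0.309 - 0.6725i - 0.6725j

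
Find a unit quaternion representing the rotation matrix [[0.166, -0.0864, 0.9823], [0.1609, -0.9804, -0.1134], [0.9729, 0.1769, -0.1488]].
0.0958 + 0.7575i + 0.0246j + 0.6453k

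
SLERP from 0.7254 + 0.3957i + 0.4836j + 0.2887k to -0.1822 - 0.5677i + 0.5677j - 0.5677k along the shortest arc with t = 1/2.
0.5749 + 0.6102i - 0.0533j + 0.5425k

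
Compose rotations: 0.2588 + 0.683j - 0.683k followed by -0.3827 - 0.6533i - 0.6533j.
0.3472 + 0.2771i - 0.8767j - 0.1848k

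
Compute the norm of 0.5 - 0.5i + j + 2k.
2.345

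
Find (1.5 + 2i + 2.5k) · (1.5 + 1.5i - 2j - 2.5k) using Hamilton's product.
5.5 + 10.25i + 5.75j - 4k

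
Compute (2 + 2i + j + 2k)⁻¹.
0.1538 - 0.1538i - 0.0769j - 0.1538k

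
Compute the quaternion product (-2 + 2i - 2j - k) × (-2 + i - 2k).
-2i + 7j + 8k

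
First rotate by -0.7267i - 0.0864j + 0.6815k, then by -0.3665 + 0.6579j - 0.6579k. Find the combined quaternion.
0.5052 + 0.6579i + 0.5098j + 0.2283k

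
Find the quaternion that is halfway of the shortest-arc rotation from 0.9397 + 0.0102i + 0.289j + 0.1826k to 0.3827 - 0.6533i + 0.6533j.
0.7531 - 0.3662i + 0.5366j + 0.104k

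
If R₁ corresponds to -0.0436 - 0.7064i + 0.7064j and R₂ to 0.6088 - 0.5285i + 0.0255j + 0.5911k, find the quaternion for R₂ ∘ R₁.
-0.4179 - 0.8246i + 0.0114j - 0.3811k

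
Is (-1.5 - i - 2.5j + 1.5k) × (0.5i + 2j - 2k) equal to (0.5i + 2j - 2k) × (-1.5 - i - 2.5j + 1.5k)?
No: pq = 8.5 + 1.25i - 4.25j + 2.25k ≠ 8.5 - 2.75i - 1.75j + 3.75k = qp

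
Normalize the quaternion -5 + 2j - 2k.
-0.8704 + 0.3482j - 0.3482k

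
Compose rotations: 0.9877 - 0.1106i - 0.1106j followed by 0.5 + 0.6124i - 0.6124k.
0.5616 + 0.4818i + 0.0124j - 0.6726k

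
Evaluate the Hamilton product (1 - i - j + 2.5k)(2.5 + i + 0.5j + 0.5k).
2.75 - 3.25i + j + 7.25k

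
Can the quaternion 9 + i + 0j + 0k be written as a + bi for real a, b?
Yes. The quaternion 9 + i has j- and k-coefficients y = z = 0, so it lies in the complex subalgebra spanned by 1 and i.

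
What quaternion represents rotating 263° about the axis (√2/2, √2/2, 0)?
-0.6626 + 0.5296i + 0.5296j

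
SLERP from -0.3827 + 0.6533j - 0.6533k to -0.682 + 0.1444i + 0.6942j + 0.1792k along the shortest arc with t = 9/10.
-0.6762 + 0.1338i + 0.7188j + 0.0903k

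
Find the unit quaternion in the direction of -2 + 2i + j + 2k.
-0.5547 + 0.5547i + 0.2774j + 0.5547k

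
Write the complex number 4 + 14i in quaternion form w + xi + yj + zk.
4 + 14i + 0j + 0k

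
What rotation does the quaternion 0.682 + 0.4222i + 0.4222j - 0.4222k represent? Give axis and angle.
axis = (√3/3, √3/3, -√3/3), θ = 94°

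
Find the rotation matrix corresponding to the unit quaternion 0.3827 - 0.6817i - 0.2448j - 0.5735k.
[[0.2223, 0.7727, 0.5945], [-0.1052, -0.5872, 0.8026], [0.9693, -0.241, -0.0493]]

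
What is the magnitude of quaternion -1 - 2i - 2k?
3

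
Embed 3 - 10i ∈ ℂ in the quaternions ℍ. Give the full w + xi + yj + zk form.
3 - 10i + 0j + 0k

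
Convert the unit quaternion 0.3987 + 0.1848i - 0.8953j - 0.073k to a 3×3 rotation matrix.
[[-0.6138, -0.2727, -0.7409], [-0.3891, 0.921, -0.0166], [0.6869, 0.2781, -0.6714]]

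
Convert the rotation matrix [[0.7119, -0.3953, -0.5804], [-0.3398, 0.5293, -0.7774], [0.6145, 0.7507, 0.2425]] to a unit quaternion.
0.788 + 0.4848i - 0.3791j + 0.0176k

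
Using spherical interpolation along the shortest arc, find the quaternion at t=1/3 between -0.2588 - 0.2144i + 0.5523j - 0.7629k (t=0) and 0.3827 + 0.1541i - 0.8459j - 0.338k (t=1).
-0.3617 - 0.231i + 0.7842j - 0.4481k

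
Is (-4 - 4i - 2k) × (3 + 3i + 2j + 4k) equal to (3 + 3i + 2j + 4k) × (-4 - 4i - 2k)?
No: pq = 8 - 20i + 2j - 30k ≠ 8 - 28i - 18j - 14k = qp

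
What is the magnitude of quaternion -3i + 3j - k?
√19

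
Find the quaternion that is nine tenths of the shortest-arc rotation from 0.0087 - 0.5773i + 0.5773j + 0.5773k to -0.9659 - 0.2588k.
0.9358 - 0.0823i + 0.0823j + 0.3327k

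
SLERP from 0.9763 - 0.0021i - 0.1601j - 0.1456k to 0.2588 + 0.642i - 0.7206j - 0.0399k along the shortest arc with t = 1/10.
0.956 + 0.0801i - 0.2435j - 0.1427k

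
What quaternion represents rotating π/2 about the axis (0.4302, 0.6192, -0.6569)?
0.7071 + 0.3042i + 0.4378j - 0.4645k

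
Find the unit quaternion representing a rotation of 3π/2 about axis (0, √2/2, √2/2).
-0.7071 + 0.5j + 0.5k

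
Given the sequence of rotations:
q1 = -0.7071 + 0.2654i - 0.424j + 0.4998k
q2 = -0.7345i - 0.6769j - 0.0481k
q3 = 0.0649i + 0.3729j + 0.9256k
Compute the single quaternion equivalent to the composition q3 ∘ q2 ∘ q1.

q2 · q1 = -0.068 + 0.1607i + 0.833j + 0.5251k
q3 · q2 · q1 = -0.8071 - 0.5796i + 0.0893j - 0.0688k
-0.8071 - 0.5796i + 0.0893j - 0.0688k


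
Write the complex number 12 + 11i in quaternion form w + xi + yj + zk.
12 + 11i + 0j + 0k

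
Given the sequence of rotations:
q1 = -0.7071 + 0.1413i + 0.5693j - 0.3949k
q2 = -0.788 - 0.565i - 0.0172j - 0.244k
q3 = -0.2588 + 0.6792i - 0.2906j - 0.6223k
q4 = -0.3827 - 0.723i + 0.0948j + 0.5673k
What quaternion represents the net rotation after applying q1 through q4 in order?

q2 · q1 = 0.5505 + 0.4339i - 0.694j + 0.1645k
q3 · q2 · q1 = -0.5365 - 0.2181i - 0.3621j - 0.7304k
q4 · q3 · q2 · q1 = 0.4963 + 0.6075i - 0.5641j + 0.2576k
0.4963 + 0.6075i - 0.5641j + 0.2576k


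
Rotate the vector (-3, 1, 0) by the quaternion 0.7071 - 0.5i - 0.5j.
(-1, -1, -2.828)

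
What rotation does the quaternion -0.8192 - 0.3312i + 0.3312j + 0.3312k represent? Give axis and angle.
axis = (-√3/3, √3/3, √3/3), θ = 290°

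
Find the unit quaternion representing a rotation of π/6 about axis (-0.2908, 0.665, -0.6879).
0.9659 - 0.0753i + 0.1721j - 0.178k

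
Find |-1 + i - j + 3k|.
√12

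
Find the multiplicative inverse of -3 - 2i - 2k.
-0.1765 + 0.1176i + 0.1176k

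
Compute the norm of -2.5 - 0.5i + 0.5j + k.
2.784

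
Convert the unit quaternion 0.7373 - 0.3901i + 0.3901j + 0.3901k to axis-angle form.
axis = (-√3/3, √3/3, √3/3), θ = 85°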